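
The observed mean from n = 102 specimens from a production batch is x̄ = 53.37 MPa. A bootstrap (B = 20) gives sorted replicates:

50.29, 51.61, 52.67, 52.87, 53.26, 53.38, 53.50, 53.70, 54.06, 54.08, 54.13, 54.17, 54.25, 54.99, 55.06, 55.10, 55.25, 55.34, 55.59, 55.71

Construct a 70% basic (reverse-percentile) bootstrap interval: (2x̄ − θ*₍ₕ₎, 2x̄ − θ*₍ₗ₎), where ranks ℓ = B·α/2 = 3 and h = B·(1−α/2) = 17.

(51.49, 54.07)

Percentile endpoints at ranks 3 and 17: θ*₍3₎ = 52.67, θ*₍17₎ = 55.25.
Basic interval reflects these around x̄:
  lower = 2 × 53.37 − 55.25 = 51.49
  upper = 2 × 53.37 − 52.67 = 54.07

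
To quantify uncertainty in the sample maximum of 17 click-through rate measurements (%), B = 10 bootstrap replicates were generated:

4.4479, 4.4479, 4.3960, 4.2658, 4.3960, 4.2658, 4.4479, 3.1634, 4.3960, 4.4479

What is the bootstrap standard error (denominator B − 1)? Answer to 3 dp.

SE* = 0.394

Bootstrap SE is the standard deviation of the 10 replicate maximums.
Mean of replicates: (4.4479 + 4.4479 + 4.3960 + 4.2658 + 4.3960 + 4.2658 + 4.4479 + 3.1634 + 4.3960 + 4.4479) / 10 = 42.67460 / 10 = 4.26746
Sum of squared deviations: (+0.18044)² + (+0.18044)² + (+0.12854)² + (−0.00166)² + (+0.12854)² + (−0.00166)² + (+0.18044)² + (−1.10406)² + (+0.12854)² + (+0.18044)² = 1.39876
Variance = 1.39876 / 9 = 0.15542
SE* = √0.15542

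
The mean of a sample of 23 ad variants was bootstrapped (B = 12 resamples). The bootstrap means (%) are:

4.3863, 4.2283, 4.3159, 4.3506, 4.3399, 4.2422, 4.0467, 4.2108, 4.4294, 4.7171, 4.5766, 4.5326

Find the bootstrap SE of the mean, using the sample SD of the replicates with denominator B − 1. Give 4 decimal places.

SE* = 0.1818

Bootstrap SE is the standard deviation of the 12 replicate means.
Mean of replicates: (4.3863 + 4.2283 + 4.3159 + 4.3506 + 4.3399 + 4.2422 + 4.0467 + 4.2108 + 4.4294 + 4.7171 + 4.5766 + 4.5326) / 12 = 52.37640 / 12 = 4.36470
Sum of squared deviations: (+0.02160)² + (−0.13640)² + (−0.04880)² + (−0.01410)² + (−0.02480)² + (−0.12250)² + (−0.31800)² + (−0.15390)² + (+0.06470)² + (+0.35240)² + (+0.21190)² + (+0.16790)² = 0.36355
Variance = 0.36355 / 11 = 0.03305
SE* = √0.03305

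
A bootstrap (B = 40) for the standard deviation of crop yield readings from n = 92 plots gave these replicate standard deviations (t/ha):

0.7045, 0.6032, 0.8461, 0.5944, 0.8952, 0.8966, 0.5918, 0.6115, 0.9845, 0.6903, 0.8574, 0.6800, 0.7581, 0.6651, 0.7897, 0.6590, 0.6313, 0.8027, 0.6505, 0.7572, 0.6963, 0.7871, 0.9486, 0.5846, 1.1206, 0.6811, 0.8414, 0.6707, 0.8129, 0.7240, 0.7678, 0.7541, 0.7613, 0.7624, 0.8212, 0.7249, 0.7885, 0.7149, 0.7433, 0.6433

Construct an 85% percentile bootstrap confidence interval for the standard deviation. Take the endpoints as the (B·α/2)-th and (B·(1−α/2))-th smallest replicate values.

(0.5944, 0.8966)

Sorted replicates: 0.5846, 0.5918, 0.5944, 0.6032, 0.6115, 0.6313, 0.6433, 0.6505, 0.6590, 0.6651, 0.6707, 0.6800, 0.6811, 0.6903, 0.6963, 0.7045, 0.7149, 0.7240, 0.7249, 0.7433, 0.7541, 0.7572, 0.7581, 0.7613, 0.7624, 0.7678, 0.7871, 0.7885, 0.7897, 0.8027, 0.8129, 0.8212, 0.8414, 0.8461, 0.8574, 0.8952, 0.8966, 0.9486, 0.9845, 1.1206
α = 0.15; lower rank = 40 × 0.075 = 3; upper rank = 40 × 0.925 = 37.
The 3rd smallest replicate is 0.5944; the 37th is 0.8966.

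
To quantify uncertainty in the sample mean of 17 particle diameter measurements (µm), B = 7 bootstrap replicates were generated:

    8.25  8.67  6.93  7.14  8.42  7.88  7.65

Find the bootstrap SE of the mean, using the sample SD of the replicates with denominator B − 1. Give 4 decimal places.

SE* = 0.6518

Bootstrap SE is the standard deviation of the 7 replicate means.
Mean of replicates: (8.25 + 8.67 + 6.93 + 7.14 + 8.42 + 7.88 + 7.65) / 7 = 54.94000 / 7 = 7.84857
Sum of squared deviations: (+0.40143)² + (+0.82143)² + (−0.91857)² + (−0.70857)² + (+0.57143)² + (+0.03143)² + (−0.19857)² = 2.54869
Variance = 2.54869 / 6 = 0.42478
SE* = √0.42478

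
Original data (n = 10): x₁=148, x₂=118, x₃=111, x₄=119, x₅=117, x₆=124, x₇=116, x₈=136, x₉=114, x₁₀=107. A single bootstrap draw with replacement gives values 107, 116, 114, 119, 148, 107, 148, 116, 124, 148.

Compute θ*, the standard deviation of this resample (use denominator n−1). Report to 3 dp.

Mean = 124.7000; sum of squared deviations = 2554.1000
s² = 2554.1000 / 9 = 283.7889
s = √283.7889 = 16.846

θ* = 16.846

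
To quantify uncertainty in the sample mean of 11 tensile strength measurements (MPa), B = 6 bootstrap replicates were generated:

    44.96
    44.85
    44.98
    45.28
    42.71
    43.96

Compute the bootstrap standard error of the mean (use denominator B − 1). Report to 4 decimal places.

Bootstrap SE is the standard deviation of the 6 replicate means.
Mean of replicates: (44.96 + 44.85 + 44.98 + 45.28 + 42.71 + 43.96) / 6 = 266.74000 / 6 = 44.45667
Sum of squared deviations: (+0.50333)² + (+0.39333)² + (+0.52333)² + (+0.82333)² + (−1.74667)² + (−0.49667)² = 4.65733
Variance = 4.65733 / 5 = 0.93147
SE* = √0.93147

SE* = 0.9651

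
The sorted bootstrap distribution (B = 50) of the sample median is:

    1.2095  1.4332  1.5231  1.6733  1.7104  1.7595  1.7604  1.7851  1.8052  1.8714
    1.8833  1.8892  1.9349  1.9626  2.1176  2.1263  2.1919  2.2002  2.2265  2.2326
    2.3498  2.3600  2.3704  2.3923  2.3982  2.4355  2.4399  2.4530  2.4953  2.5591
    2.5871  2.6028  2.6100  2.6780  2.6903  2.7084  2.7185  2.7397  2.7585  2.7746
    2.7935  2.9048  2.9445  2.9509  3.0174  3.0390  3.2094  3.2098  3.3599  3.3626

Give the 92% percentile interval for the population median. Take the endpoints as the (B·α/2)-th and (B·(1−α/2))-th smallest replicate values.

(1.4332, 3.2098)

α = 0.08; lower rank = 50 × 0.040 = 2; upper rank = 50 × 0.960 = 48.
The 2nd smallest replicate is 1.4332; the 48th is 3.2098.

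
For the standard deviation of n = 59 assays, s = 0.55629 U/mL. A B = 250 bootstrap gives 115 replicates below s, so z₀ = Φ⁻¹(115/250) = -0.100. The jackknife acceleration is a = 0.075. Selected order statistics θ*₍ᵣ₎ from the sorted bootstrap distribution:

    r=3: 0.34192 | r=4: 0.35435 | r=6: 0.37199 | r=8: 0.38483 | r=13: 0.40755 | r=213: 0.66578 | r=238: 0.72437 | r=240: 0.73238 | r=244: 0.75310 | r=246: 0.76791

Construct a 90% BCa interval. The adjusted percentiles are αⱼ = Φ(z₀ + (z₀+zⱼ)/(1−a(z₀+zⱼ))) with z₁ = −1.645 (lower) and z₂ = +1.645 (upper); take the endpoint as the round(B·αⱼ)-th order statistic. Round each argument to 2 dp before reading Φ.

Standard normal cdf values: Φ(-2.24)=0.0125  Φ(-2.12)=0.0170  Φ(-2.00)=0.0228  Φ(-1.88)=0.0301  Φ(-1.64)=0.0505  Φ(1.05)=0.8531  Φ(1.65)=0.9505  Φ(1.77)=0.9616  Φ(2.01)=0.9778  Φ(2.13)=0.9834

Lower: z₀ + z₁ = -0.100 + (-1.645) = -1.745; 1 − a(z₀+z₁) = 1 − (0.075)(-1.745) = 1.1309; argument = -0.100 + (-1.745)/1.1309 = -1.6431 → -1.64.
α₁ = Φ(-1.64) = 0.0505; rank = round(250 × 0.0505) = 13; θ*₍13₎ = 0.40755.
Upper: z₀ + z₂ = 1.545; 1 − a(z₀+z₂) = 0.8841; argument = 1.6475 → 1.65; α₂ = 0.9505; rank = 238; θ*₍238₎ = 0.72437.

(0.40755, 0.72437)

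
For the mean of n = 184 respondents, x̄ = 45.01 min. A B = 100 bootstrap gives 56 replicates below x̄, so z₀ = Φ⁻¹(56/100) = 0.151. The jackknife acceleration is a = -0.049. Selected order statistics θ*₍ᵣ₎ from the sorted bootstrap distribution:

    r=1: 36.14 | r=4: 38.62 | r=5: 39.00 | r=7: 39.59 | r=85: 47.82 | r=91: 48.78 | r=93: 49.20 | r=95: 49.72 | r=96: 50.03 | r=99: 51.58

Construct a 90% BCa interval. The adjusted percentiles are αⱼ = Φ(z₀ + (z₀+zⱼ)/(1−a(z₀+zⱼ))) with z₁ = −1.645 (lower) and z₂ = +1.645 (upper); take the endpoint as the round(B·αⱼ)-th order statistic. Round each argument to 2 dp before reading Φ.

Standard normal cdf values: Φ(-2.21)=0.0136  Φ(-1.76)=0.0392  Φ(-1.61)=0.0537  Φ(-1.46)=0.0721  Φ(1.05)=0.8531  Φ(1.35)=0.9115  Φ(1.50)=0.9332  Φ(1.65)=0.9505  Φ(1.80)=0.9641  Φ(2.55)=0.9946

(39.59, 50.03)

Lower: z₀ + z₁ = 0.151 + (-1.645) = -1.494; 1 − a(z₀+z₁) = 1 − (-0.049)(-1.494) = 0.9268; argument = 0.151 + (-1.494)/0.9268 = -1.4610 → -1.46.
α₁ = Φ(-1.46) = 0.0721; rank = round(100 × 0.0721) = 7; θ*₍7₎ = 39.59.
Upper: z₀ + z₂ = 1.796; 1 − a(z₀+z₂) = 1.0880; argument = 1.8017 → 1.80; α₂ = 0.9641; rank = 96; θ*₍96₎ = 50.03.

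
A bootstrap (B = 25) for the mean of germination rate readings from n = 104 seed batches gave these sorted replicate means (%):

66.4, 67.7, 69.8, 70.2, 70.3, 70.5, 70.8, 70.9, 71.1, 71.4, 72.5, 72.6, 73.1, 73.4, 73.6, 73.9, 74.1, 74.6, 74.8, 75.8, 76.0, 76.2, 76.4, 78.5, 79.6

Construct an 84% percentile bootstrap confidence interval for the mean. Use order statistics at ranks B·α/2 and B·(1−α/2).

(67.7, 76.4)

α = 0.16; lower rank = 25 × 0.080 = 2; upper rank = 25 × 0.920 = 23.
The 2nd smallest replicate is 67.7; the 23rd is 76.4.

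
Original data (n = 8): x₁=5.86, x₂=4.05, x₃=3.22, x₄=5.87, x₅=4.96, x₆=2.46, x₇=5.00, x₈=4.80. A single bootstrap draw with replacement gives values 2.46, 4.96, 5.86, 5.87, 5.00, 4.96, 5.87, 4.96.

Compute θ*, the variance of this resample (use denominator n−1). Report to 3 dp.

Mean = 4.9925; sum of squared deviations = 8.7094
s² = 8.7094 / 7 = 1.2442

θ* = 1.244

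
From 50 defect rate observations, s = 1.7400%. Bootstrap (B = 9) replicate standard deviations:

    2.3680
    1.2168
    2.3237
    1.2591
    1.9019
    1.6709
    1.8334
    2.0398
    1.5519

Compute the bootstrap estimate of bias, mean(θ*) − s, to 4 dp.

bias = +0.0562

mean(θ*) = (2.3680 + 1.2168 + 2.3237 + 1.2591 + 1.9019 + 1.6709 + 1.8334 + 2.0398 + 1.5519) / 9 = 1.79617
bias = 1.79617 − 1.7400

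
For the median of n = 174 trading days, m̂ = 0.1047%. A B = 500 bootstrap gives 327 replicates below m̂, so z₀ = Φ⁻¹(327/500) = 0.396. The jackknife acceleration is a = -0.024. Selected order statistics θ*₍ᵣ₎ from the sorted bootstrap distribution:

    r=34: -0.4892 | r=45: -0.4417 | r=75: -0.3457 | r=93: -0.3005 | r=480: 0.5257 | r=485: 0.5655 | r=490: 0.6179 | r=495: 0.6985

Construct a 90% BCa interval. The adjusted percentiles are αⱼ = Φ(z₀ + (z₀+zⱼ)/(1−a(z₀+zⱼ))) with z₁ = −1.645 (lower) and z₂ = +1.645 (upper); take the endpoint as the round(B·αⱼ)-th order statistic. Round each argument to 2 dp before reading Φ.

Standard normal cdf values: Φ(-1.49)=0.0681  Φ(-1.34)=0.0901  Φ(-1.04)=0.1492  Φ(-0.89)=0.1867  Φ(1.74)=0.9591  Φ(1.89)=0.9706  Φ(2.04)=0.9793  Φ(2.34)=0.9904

Lower: z₀ + z₁ = 0.396 + (-1.645) = -1.249; 1 − a(z₀+z₁) = 1 − (-0.024)(-1.249) = 0.9700; argument = 0.396 + (-1.249)/0.9700 = -0.8916 → -0.89.
α₁ = Φ(-0.89) = 0.1867; rank = round(500 × 0.1867) = 93; θ*₍93₎ = -0.3005.
Upper: z₀ + z₂ = 2.041; 1 − a(z₀+z₂) = 1.0490; argument = 2.3417 → 2.34; α₂ = 0.9904; rank = 495; θ*₍495₎ = 0.6985.

(-0.3005, 0.6985)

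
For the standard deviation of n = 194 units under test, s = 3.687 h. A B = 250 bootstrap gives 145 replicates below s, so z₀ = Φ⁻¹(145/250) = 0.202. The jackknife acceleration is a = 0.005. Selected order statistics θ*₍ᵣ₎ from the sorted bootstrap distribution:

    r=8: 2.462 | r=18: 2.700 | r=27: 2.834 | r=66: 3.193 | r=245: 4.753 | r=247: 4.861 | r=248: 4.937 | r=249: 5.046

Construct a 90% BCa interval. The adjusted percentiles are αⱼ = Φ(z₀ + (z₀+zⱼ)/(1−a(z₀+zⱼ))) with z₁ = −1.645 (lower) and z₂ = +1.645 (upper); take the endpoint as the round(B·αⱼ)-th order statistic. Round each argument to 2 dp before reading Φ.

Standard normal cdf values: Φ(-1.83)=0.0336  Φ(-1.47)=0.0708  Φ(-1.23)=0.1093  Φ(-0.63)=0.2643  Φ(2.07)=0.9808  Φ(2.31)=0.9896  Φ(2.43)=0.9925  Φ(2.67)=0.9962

(2.834, 4.753)

Lower: z₀ + z₁ = 0.202 + (-1.645) = -1.443; 1 − a(z₀+z₁) = 1 − (0.005)(-1.443) = 1.0072; argument = 0.202 + (-1.443)/1.0072 = -1.2307 → -1.23.
α₁ = Φ(-1.23) = 0.1093; rank = round(250 × 0.1093) = 27; θ*₍27₎ = 2.834.
Upper: z₀ + z₂ = 1.847; 1 − a(z₀+z₂) = 0.9908; argument = 2.0662 → 2.07; α₂ = 0.9808; rank = 245; θ*₍245₎ = 4.753.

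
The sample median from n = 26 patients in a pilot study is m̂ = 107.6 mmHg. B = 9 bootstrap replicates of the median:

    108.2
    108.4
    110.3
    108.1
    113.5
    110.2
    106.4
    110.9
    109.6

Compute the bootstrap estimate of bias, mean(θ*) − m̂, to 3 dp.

bias = +1.911

mean(θ*) = (108.2 + 108.4 + 110.3 + 108.1 + 113.5 + 110.2 + 106.4 + 110.9 + 109.6) / 9 = 109.5111
bias = 109.5111 − 107.6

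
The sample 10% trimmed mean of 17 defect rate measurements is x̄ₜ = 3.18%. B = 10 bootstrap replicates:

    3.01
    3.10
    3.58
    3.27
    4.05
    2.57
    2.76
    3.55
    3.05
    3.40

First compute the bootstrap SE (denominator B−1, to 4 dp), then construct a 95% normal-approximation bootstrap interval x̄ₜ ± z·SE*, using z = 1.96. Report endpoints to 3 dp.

(2.333, 4.027)

Mean of replicates = 3.2340; sum of squared deviations = 1.6818; SE* = √(1.6818/9) = 0.4323
Margin = 1.96 × 0.4323 = 0.8473
Interval: 3.18 ± 0.8473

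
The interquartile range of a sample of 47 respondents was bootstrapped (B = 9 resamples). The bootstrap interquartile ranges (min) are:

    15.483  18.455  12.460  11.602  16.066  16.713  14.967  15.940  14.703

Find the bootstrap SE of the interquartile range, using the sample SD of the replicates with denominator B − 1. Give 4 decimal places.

SE* = 2.0916

Bootstrap SE is the standard deviation of the 9 replicate interquartile ranges.
Mean of replicates: (15.483 + 18.455 + 12.460 + 11.602 + 16.066 + 16.713 + 14.967 + 15.940 + 14.703) / 9 = 136.38900 / 9 = 15.15433
Sum of squared deviations: (+0.32867)² + (+3.30067)² + (−2.69433)² + (−3.55233)² + (+0.91167)² + (+1.55867)² + (−0.18733)² + (+0.78567)² + (−0.45133)² = 34.99757
Variance = 34.99757 / 8 = 4.37470
SE* = √4.37470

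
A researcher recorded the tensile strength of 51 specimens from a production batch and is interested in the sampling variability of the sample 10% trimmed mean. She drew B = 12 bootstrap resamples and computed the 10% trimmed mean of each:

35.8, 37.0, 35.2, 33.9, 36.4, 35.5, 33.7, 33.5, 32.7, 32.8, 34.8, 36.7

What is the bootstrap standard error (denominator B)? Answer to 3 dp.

SE* = 1.437

Bootstrap SE is the standard deviation of the 12 replicate 10% trimmed means.
Mean of replicates: (35.8 + 37.0 + 35.2 + 33.9 + 36.4 + 35.5 + 33.7 + 33.5 + 32.7 + 32.8 + 34.8 + 36.7) / 12 = 418.0000 / 12 = 34.8333
Sum of squared deviations: (+0.9667)² + (+2.1667)² + (+0.3667)² + (−0.9333)² + (+1.5667)² + (+0.6667)² + (−1.1333)² + (−1.3333)² + (−2.1333)² + (−2.0333)² + (−0.0333)² + (+1.8667)² = 24.7667
Variance = 24.7667 / 12 = 2.0639
SE* = √2.0639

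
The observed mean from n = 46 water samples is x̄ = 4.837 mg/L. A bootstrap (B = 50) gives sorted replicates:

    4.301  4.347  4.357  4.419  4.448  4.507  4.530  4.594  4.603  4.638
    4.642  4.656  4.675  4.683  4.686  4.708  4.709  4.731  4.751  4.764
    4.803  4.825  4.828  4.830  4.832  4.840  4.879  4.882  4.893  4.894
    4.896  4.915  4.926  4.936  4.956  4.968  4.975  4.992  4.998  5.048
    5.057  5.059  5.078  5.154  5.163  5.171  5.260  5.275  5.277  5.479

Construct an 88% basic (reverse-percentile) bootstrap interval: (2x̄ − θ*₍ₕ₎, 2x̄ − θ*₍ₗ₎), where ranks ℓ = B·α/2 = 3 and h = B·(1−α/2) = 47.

(4.414, 5.317)

Percentile endpoints at ranks 3 and 47: θ*₍3₎ = 4.357, θ*₍47₎ = 5.260.
Basic interval reflects these around x̄:
  lower = 2 × 4.837 − 5.260 = 4.414
  upper = 2 × 4.837 − 4.357 = 5.317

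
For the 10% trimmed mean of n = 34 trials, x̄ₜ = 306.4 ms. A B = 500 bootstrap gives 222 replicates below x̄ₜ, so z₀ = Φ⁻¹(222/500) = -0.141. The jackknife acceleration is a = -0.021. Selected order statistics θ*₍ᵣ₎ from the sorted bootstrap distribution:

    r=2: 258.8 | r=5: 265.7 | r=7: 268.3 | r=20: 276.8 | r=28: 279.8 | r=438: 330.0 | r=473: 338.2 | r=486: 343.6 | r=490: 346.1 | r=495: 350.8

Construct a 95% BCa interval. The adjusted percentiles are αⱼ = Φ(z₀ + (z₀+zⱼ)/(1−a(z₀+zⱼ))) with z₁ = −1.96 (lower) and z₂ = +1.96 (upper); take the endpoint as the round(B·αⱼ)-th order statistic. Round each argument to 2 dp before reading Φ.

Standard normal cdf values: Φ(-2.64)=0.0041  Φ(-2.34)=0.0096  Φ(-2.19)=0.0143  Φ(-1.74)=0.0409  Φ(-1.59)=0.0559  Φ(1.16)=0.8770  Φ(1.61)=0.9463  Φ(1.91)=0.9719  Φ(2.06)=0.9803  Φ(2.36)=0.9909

(265.7, 338.2)

Lower: z₀ + z₁ = -0.141 + (-1.960) = -2.101; 1 − a(z₀+z₁) = 1 − (-0.021)(-2.101) = 0.9559; argument = -0.141 + (-2.101)/0.9559 = -2.3390 → -2.34.
α₁ = Φ(-2.34) = 0.0096; rank = round(500 × 0.0096) = 5; θ*₍5₎ = 265.7.
Upper: z₀ + z₂ = 1.819; 1 − a(z₀+z₂) = 1.0382; argument = 1.6111 → 1.61; α₂ = 0.9463; rank = 473; θ*₍473₎ = 338.2.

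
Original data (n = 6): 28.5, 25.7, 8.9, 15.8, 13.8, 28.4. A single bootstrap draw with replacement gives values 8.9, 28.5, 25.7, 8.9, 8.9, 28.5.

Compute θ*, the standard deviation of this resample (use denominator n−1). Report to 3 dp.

Mean = 18.2333; sum of squared deviations = 527.8933
s² = 527.8933 / 5 = 105.5787
s = √105.5787 = 10.275

θ* = 10.275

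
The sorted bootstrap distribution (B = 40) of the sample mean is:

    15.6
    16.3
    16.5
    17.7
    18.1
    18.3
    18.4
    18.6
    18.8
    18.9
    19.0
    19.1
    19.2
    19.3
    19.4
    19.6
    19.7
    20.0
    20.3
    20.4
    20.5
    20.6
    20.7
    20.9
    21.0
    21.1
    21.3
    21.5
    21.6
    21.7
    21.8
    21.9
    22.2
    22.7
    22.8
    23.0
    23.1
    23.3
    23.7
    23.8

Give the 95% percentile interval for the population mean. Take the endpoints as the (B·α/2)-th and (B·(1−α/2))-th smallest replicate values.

(15.6, 23.7)

α = 0.05; lower rank = 40 × 0.025 = 1; upper rank = 40 × 0.975 = 39.
The 1st smallest replicate is 15.6; the 39th is 23.7.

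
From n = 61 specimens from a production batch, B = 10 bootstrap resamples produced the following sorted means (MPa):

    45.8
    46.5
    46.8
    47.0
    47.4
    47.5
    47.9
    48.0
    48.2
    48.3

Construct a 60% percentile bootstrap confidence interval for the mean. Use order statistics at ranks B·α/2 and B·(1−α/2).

α = 0.40; lower rank = 10 × 0.200 = 2; upper rank = 10 × 0.800 = 8.
The 2nd smallest replicate is 46.5; the 8th is 48.0.

(46.5, 48.0)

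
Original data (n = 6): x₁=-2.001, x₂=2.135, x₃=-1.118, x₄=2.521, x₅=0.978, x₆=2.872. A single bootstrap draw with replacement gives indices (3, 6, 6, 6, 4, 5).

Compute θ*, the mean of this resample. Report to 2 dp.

Resample values: -1.118, 2.872, 2.872, 2.872, 2.521, 0.978.
Mean = ((-1.118) + 2.872 + 2.872 + 2.872 + 2.521 + 0.978) / 6 = 10.9970 / 6 = 1.83

θ* = 1.83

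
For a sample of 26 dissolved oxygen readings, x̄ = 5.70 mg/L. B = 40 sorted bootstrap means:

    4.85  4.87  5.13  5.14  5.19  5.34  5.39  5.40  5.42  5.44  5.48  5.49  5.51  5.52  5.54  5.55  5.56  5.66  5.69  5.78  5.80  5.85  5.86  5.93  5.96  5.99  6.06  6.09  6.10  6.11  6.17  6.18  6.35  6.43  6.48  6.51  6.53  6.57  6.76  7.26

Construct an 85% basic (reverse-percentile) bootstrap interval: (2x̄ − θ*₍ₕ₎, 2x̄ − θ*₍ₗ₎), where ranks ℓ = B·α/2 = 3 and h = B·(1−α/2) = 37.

(4.87, 6.27)

Percentile endpoints at ranks 3 and 37: θ*₍3₎ = 5.13, θ*₍37₎ = 6.53.
Basic interval reflects these around x̄:
  lower = 2 × 5.70 − 6.53 = 4.87
  upper = 2 × 5.70 − 5.13 = 6.27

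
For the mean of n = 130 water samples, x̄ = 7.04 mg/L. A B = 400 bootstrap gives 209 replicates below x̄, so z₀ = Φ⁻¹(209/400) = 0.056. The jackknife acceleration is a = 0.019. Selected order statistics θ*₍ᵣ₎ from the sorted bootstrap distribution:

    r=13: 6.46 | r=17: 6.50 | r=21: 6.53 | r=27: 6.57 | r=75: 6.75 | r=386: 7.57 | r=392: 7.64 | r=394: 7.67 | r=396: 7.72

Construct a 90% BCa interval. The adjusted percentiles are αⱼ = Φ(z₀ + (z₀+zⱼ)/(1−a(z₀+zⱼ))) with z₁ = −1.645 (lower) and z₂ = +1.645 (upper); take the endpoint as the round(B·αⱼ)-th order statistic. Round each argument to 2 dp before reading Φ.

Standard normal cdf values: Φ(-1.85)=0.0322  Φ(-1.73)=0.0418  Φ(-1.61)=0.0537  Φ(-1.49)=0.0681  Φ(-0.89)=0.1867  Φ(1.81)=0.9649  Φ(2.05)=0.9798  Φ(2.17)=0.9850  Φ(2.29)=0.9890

(6.57, 7.57)

Lower: z₀ + z₁ = 0.056 + (-1.645) = -1.589; 1 − a(z₀+z₁) = 1 − (0.019)(-1.589) = 1.0302; argument = 0.056 + (-1.589)/1.0302 = -1.4864 → -1.49.
α₁ = Φ(-1.49) = 0.0681; rank = round(400 × 0.0681) = 27; θ*₍27₎ = 6.57.
Upper: z₀ + z₂ = 1.701; 1 − a(z₀+z₂) = 0.9677; argument = 1.8138 → 1.81; α₂ = 0.9649; rank = 386; θ*₍386₎ = 7.57.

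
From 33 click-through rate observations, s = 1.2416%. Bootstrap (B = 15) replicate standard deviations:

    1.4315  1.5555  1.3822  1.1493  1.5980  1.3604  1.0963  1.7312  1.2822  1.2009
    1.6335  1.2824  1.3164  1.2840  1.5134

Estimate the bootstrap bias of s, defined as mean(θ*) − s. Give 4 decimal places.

bias = +0.1462

mean(θ*) = (1.4315 + 1.5555 + 1.3822 + 1.1493 + 1.5980 + 1.3604 + 1.0963 + 1.7312 + 1.2822 + 1.2009 + 1.6335 + 1.2824 + 1.3164 + 1.2840 + 1.5134) / 15 = 1.38781
bias = 1.38781 − 1.2416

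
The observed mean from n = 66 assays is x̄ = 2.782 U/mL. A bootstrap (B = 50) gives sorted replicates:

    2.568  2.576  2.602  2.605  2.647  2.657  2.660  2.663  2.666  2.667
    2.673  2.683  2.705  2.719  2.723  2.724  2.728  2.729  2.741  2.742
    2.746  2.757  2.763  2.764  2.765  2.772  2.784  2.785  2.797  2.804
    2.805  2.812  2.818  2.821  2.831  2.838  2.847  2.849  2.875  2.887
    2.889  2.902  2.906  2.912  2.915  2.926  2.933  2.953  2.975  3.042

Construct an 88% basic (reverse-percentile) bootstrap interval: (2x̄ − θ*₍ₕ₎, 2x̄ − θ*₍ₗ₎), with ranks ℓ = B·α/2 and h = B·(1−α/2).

Percentile endpoints at ranks 3 and 47: θ*₍3₎ = 2.602, θ*₍47₎ = 2.933.
Basic interval reflects these around x̄:
  lower = 2 × 2.782 − 2.933 = 2.631
  upper = 2 × 2.782 − 2.602 = 2.962

(2.631, 2.962)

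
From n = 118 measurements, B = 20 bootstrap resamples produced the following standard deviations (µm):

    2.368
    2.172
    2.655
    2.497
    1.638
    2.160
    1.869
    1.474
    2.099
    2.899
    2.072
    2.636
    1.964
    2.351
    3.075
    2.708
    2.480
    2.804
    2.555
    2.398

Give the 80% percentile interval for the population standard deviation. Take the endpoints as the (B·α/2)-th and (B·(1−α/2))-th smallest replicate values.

Sorted replicates: 1.474, 1.638, 1.869, 1.964, 2.072, 2.099, 2.160, 2.172, 2.351, 2.368, 2.398, 2.480, 2.497, 2.555, 2.636, 2.655, 2.708, 2.804, 2.899, 3.075
α = 0.20; lower rank = 20 × 0.100 = 2; upper rank = 20 × 0.900 = 18.
The 2nd smallest replicate is 1.638; the 18th is 2.804.

(1.638, 2.804)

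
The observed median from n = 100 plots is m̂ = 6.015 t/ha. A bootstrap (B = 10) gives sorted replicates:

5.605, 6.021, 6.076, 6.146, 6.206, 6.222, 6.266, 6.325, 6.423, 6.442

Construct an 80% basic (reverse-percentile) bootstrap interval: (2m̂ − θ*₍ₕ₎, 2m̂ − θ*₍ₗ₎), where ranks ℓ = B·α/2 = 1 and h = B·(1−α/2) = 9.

(5.607, 6.425)

Percentile endpoints at ranks 1 and 9: θ*₍1₎ = 5.605, θ*₍9₎ = 6.423.
Basic interval reflects these around m̂:
  lower = 2 × 6.015 − 6.423 = 5.607
  upper = 2 × 6.015 − 5.605 = 6.425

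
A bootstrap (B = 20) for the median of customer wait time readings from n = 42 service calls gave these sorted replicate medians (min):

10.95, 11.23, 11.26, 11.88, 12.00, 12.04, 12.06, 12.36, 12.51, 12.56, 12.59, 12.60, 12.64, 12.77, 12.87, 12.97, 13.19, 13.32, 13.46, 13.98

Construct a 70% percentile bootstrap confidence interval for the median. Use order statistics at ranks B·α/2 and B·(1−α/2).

(11.26, 13.19)

α = 0.30; lower rank = 20 × 0.150 = 3; upper rank = 20 × 0.850 = 17.
The 3rd smallest replicate is 11.26; the 17th is 13.19.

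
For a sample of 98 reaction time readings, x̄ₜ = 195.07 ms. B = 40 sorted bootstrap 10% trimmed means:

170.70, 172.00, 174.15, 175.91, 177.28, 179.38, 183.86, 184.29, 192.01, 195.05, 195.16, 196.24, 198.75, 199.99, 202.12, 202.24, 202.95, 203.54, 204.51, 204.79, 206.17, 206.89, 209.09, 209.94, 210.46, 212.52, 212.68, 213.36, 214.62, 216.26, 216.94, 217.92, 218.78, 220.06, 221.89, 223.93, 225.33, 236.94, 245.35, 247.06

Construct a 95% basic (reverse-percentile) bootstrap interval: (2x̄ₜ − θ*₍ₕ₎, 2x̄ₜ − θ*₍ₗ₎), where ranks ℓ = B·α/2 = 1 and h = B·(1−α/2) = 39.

Percentile endpoints at ranks 1 and 39: θ*₍1₎ = 170.70, θ*₍39₎ = 245.35.
Basic interval reflects these around x̄ₜ:
  lower = 2 × 195.07 − 245.35 = 144.79
  upper = 2 × 195.07 − 170.70 = 219.44

(144.79, 219.44)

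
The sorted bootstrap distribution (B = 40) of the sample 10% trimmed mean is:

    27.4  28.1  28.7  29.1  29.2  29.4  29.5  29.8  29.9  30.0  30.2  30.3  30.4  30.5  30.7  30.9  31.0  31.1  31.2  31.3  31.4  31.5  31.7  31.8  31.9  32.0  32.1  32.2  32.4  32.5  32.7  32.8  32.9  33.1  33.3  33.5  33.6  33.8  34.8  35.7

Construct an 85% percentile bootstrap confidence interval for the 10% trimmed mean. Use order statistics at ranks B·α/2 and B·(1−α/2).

α = 0.15; lower rank = 40 × 0.075 = 3; upper rank = 40 × 0.925 = 37.
The 3rd smallest replicate is 28.7; the 37th is 33.6.

(28.7, 33.6)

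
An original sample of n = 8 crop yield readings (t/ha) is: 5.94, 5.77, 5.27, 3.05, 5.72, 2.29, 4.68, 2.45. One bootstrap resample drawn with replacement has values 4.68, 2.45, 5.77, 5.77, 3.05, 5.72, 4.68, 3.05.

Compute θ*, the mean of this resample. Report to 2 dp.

θ* = 4.40

Mean = (4.68 + 2.45 + 5.77 + 5.77 + 3.05 + 5.72 + 4.68 + 3.05) / 8 = 35.170 / 8 = 4.40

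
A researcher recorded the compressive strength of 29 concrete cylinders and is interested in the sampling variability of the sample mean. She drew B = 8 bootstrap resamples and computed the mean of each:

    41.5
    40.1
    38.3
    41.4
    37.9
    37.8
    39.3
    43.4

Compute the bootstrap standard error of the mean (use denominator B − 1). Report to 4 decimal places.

Bootstrap SE is the standard deviation of the 8 replicate means.
Mean of replicates: (41.5 + 40.1 + 38.3 + 41.4 + 37.9 + 37.8 + 39.3 + 43.4) / 8 = 319.70000 / 8 = 39.96250
Sum of squared deviations: (+1.53750)² + (+0.13750)² + (−1.66250)² + (+1.43750)² + (−2.06250)² + (−2.16250)² + (−0.66250)² + (+3.43750)² = 28.39875
Variance = 28.39875 / 7 = 4.05696
SE* = √4.05696

SE* = 2.0142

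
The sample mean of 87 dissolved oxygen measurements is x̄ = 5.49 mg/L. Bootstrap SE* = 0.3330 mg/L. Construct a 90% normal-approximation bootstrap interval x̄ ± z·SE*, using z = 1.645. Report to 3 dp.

(4.942, 6.038)

Margin = 1.645 × 0.3330 = 0.5478
Interval: 5.49 ± 0.5478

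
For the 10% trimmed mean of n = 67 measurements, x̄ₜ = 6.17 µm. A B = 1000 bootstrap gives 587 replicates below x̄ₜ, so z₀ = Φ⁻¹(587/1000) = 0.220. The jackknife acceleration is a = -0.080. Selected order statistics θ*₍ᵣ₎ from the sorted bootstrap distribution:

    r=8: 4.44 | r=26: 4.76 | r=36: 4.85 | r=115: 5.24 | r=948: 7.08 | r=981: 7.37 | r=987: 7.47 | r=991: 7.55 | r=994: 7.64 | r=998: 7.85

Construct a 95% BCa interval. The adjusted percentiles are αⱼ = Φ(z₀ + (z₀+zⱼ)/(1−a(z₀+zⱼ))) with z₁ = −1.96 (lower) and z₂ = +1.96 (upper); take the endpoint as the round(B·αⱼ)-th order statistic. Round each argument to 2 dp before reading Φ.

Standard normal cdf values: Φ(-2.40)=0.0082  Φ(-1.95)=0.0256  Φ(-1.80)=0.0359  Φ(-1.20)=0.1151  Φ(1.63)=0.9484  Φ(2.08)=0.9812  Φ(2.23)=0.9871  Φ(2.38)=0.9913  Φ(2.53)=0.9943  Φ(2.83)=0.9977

(4.85, 7.37)

Lower: z₀ + z₁ = 0.220 + (-1.960) = -1.740; 1 − a(z₀+z₁) = 1 − (-0.080)(-1.740) = 0.8608; argument = 0.220 + (-1.740)/0.8608 = -1.8014 → -1.80.
α₁ = Φ(-1.80) = 0.0359; rank = round(1000 × 0.0359) = 36; θ*₍36₎ = 4.85.
Upper: z₀ + z₂ = 2.180; 1 − a(z₀+z₂) = 1.1744; argument = 2.0763 → 2.08; α₂ = 0.9812; rank = 981; θ*₍981₎ = 7.37.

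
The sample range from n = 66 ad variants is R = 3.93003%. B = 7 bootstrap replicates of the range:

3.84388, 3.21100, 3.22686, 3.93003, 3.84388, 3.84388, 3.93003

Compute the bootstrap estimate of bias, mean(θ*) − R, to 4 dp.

bias = −0.2401

mean(θ*) = (3.84388 + 3.21100 + 3.22686 + 3.93003 + 3.84388 + 3.84388 + 3.93003) / 7 = 3.68994
bias = 3.68994 − 3.93003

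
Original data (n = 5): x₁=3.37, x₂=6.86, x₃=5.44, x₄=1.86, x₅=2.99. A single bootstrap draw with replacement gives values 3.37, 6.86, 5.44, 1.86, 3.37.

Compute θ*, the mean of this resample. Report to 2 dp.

θ* = 4.18

Mean = (3.37 + 6.86 + 5.44 + 1.86 + 3.37) / 5 = 20.900 / 5 = 4.18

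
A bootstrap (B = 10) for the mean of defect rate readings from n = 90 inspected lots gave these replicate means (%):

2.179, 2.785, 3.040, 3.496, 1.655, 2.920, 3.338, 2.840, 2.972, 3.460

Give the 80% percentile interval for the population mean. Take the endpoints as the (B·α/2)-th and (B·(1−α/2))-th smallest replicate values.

Sorted replicates: 1.655, 2.179, 2.785, 2.840, 2.920, 2.972, 3.040, 3.338, 3.460, 3.496
α = 0.20; lower rank = 10 × 0.100 = 1; upper rank = 10 × 0.900 = 9.
The 1st smallest replicate is 1.655; the 9th is 3.460.

(1.655, 3.460)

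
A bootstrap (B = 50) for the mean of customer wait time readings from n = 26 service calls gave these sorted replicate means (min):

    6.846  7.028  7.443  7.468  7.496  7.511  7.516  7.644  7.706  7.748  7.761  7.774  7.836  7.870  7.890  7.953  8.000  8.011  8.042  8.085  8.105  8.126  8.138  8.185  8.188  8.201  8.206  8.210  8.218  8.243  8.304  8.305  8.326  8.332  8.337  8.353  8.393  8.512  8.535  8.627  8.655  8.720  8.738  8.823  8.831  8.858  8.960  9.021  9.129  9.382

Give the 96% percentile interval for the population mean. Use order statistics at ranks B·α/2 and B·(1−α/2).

(6.846, 9.129)

α = 0.04; lower rank = 50 × 0.020 = 1; upper rank = 50 × 0.980 = 49.
The 1st smallest replicate is 6.846; the 49th is 9.129.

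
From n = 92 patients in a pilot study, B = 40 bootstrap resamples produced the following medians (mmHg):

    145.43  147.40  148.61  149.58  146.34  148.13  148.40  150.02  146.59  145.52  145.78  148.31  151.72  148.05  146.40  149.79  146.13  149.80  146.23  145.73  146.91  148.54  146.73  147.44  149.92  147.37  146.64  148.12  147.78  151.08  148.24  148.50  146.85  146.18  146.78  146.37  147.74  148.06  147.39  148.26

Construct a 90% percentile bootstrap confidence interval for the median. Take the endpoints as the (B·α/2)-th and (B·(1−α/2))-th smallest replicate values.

(145.52, 150.02)

Sorted replicates: 145.43, 145.52, 145.73, 145.78, 146.13, 146.18, 146.23, 146.34, 146.37, 146.40, 146.59, 146.64, 146.73, 146.78, 146.85, 146.91, 147.37, 147.39, 147.40, 147.44, 147.74, 147.78, 148.05, 148.06, 148.12, 148.13, 148.24, 148.26, 148.31, 148.40, 148.50, 148.54, 148.61, 149.58, 149.79, 149.80, 149.92, 150.02, 151.08, 151.72
α = 0.10; lower rank = 40 × 0.050 = 2; upper rank = 40 × 0.950 = 38.
The 2nd smallest replicate is 145.52; the 38th is 150.02.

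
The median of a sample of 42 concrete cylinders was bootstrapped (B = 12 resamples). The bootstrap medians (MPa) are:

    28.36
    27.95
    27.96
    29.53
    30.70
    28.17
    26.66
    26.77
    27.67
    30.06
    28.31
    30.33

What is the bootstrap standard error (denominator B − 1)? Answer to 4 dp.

Bootstrap SE is the standard deviation of the 12 replicate medians.
Mean of replicates: (28.36 + 27.95 + 27.96 + 29.53 + 30.70 + 28.17 + 26.66 + 26.77 + 27.67 + 30.06 + 28.31 + 30.33) / 12 = 342.47000 / 12 = 28.53917
Sum of squared deviations: (−0.17917)² + (−0.58917)² + (−0.57917)² + (+0.99083)² + (+2.16083)² + (−0.36917)² + (−1.87917)² + (−1.76917)² + (−0.86917)² + (+1.52083)² + (−0.22917)² + (+1.79083)² = 19.49109
Variance = 19.49109 / 11 = 1.77192
SE* = √1.77192

SE* = 1.3311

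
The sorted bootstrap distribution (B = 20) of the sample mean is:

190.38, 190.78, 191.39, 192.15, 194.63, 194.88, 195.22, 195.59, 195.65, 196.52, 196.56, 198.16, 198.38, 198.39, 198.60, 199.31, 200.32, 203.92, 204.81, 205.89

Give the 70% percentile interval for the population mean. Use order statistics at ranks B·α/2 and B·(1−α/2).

(191.39, 200.32)

α = 0.30; lower rank = 20 × 0.150 = 3; upper rank = 20 × 0.850 = 17.
The 3rd smallest replicate is 191.39; the 17th is 200.32.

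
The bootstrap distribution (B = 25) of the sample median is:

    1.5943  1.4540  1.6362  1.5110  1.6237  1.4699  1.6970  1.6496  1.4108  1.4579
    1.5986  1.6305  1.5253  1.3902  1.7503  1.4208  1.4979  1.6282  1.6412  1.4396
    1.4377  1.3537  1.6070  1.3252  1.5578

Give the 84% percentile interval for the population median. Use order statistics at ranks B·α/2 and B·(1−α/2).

(1.3537, 1.6496)

Sorted replicates: 1.3252, 1.3537, 1.3902, 1.4108, 1.4208, 1.4377, 1.4396, 1.4540, 1.4579, 1.4699, 1.4979, 1.5110, 1.5253, 1.5578, 1.5943, 1.5986, 1.6070, 1.6237, 1.6282, 1.6305, 1.6362, 1.6412, 1.6496, 1.6970, 1.7503
α = 0.16; lower rank = 25 × 0.080 = 2; upper rank = 25 × 0.920 = 23.
The 2nd smallest replicate is 1.3537; the 23rd is 1.6496.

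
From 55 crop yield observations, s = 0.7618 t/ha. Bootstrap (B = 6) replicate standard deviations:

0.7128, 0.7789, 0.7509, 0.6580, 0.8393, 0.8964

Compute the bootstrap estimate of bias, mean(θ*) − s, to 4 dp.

bias = +0.0109

mean(θ*) = (0.7128 + 0.7789 + 0.7509 + 0.6580 + 0.8393 + 0.8964) / 6 = 0.77272
bias = 0.77272 − 0.7618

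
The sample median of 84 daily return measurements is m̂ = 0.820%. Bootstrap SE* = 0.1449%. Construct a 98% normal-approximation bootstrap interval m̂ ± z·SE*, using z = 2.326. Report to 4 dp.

(0.4830, 1.1570)

Margin = 2.326 × 0.1449 = 0.33704
Interval: 0.820 ± 0.33704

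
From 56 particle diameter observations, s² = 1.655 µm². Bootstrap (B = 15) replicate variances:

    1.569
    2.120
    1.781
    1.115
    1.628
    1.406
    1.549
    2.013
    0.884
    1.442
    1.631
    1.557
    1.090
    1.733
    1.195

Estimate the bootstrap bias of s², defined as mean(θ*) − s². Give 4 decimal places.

mean(θ*) = (1.569 + 2.120 + 1.781 + 1.115 + 1.628 + 1.406 + 1.549 + 2.013 + 0.884 + 1.442 + 1.631 + 1.557 + 1.090 + 1.733 + 1.195) / 15 = 1.51420
bias = 1.51420 − 1.655

bias = −0.1408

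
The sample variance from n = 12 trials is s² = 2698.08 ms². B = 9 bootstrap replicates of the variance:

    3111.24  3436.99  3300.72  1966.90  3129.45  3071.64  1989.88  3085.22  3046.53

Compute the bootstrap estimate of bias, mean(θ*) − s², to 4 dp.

bias = +206.2056

mean(θ*) = (3111.24 + 3436.99 + 3300.72 + 1966.90 + 3129.45 + 3071.64 + 1989.88 + 3085.22 + 3046.53) / 9 = 2904.28556
bias = 2904.28556 − 2698.08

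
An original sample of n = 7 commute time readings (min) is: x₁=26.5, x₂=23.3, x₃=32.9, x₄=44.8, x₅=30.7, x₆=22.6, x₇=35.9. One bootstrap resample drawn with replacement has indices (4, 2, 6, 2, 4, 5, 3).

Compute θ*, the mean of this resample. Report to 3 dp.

θ* = 31.771

Resample values: 44.8, 23.3, 22.6, 23.3, 44.8, 30.7, 32.9.
Mean = (44.8 + 23.3 + 22.6 + 23.3 + 44.8 + 30.7 + 32.9) / 7 = 222.40 / 7 = 31.771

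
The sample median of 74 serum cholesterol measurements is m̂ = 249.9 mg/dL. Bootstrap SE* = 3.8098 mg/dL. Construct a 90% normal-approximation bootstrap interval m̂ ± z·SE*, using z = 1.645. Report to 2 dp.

(243.63, 256.17)

Margin = 1.645 × 3.8098 = 6.267
Interval: 249.9 ± 6.267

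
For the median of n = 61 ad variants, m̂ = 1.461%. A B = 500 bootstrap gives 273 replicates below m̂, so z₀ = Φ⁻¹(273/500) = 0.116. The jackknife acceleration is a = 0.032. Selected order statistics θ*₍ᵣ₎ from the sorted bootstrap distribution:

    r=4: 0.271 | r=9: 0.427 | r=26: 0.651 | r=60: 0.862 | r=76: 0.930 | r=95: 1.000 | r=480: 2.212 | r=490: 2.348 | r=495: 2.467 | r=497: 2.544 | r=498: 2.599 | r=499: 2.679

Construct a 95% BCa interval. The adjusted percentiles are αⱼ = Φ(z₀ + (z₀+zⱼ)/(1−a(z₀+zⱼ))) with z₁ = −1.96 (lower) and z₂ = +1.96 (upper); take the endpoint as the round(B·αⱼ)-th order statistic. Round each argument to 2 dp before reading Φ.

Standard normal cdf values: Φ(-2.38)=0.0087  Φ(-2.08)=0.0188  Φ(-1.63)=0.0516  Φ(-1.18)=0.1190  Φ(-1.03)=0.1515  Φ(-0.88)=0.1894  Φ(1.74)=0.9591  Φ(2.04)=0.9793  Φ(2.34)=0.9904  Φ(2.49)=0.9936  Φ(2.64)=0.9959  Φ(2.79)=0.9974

Lower: z₀ + z₁ = 0.116 + (-1.960) = -1.844; 1 − a(z₀+z₁) = 1 − (0.032)(-1.844) = 1.0590; argument = 0.116 + (-1.844)/1.0590 = -1.6253 → -1.63.
α₁ = Φ(-1.63) = 0.0516; rank = round(500 × 0.0516) = 26; θ*₍26₎ = 0.651.
Upper: z₀ + z₂ = 2.076; 1 − a(z₀+z₂) = 0.9336; argument = 2.3397 → 2.34; α₂ = 0.9904; rank = 495; θ*₍495₎ = 2.467.

(0.651, 2.467)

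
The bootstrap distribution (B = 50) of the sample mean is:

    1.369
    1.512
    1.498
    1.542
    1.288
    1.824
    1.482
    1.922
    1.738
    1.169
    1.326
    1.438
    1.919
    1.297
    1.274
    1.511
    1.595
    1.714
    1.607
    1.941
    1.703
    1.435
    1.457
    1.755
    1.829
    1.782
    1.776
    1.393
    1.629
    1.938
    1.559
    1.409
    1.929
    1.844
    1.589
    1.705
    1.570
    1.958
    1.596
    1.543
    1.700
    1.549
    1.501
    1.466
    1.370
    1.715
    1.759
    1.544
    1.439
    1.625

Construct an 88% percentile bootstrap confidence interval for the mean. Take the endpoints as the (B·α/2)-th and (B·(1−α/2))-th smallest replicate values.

Sorted replicates: 1.169, 1.274, 1.288, 1.297, 1.326, 1.369, 1.370, 1.393, 1.409, 1.435, 1.438, 1.439, 1.457, 1.466, 1.482, 1.498, 1.501, 1.511, 1.512, 1.542, 1.543, 1.544, 1.549, 1.559, 1.570, 1.589, 1.595, 1.596, 1.607, 1.625, 1.629, 1.700, 1.703, 1.705, 1.714, 1.715, 1.738, 1.755, 1.759, 1.776, 1.782, 1.824, 1.829, 1.844, 1.919, 1.922, 1.929, 1.938, 1.941, 1.958
α = 0.12; lower rank = 50 × 0.060 = 3; upper rank = 50 × 0.940 = 47.
The 3rd smallest replicate is 1.288; the 47th is 1.929.

(1.288, 1.929)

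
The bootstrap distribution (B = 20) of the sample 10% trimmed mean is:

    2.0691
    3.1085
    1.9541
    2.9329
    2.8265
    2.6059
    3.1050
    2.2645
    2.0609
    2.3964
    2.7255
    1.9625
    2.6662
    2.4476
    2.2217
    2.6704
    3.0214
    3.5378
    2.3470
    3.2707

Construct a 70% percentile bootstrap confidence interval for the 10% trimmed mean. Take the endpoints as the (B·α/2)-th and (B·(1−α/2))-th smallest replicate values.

(2.0609, 3.1050)

Sorted replicates: 1.9541, 1.9625, 2.0609, 2.0691, 2.2217, 2.2645, 2.3470, 2.3964, 2.4476, 2.6059, 2.6662, 2.6704, 2.7255, 2.8265, 2.9329, 3.0214, 3.1050, 3.1085, 3.2707, 3.5378
α = 0.30; lower rank = 20 × 0.150 = 3; upper rank = 20 × 0.850 = 17.
The 3rd smallest replicate is 2.0609; the 17th is 3.1050.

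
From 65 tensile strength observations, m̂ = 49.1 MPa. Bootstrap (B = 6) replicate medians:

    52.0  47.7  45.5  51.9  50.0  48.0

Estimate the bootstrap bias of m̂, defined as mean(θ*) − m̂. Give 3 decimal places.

mean(θ*) = (52.0 + 47.7 + 45.5 + 51.9 + 50.0 + 48.0) / 6 = 49.1833
bias = 49.1833 − 49.1

bias = +0.083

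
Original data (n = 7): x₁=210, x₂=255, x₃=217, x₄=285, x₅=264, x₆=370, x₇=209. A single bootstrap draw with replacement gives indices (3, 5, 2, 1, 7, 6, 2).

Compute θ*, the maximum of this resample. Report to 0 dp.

Resample values: 217, 264, 255, 210, 209, 370, 255.
Maximum = 370

θ* = 370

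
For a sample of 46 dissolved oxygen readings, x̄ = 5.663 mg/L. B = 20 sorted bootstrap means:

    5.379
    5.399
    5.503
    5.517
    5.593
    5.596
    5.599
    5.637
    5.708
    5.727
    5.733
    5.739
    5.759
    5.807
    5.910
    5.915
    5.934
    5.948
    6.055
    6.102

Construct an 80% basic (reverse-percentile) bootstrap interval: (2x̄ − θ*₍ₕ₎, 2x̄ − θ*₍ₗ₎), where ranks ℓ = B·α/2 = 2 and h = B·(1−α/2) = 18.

Percentile endpoints at ranks 2 and 18: θ*₍2₎ = 5.399, θ*₍18₎ = 5.948.
Basic interval reflects these around x̄:
  lower = 2 × 5.663 − 5.948 = 5.378
  upper = 2 × 5.663 − 5.399 = 5.927

(5.378, 5.927)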